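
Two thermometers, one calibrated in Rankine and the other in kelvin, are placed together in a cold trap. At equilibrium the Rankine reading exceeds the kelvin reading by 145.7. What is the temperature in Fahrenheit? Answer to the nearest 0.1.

-131.8°F

Let x be the Rankine reading; then the kelvin reading is 5/9·x.
(5/9·x) - x = -145.7  ⇒  (-4/9)·x = -145.7  ⇒  x = 327.8250°R.
In Celsius: (327.825 - 491.67) × 5/9 = -91.0250°C.
In Fahrenheit: -91.0250 × 1.8 + 32 = -131.8°F.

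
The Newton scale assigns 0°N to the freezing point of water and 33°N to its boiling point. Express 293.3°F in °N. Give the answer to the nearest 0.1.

First in Celsius: (293.3 - 32) × 5/9 = 145.1667°C.
Linearly onto the Newton scale: 0 + (145.1667 / 100) × (33 - 0) = 47.9°N.

47.9°N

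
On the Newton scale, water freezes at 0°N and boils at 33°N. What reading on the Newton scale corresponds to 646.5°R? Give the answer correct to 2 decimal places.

First in Celsius: (646.5 - 491.67) × 5/9 = 86.0167°C.
Linearly onto the Newton scale: 0 + (86.0167 / 100) × (33 - 0) = 28.39°N.

28.39°N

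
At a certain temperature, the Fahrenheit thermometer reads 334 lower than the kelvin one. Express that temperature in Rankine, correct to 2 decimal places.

282.76°R

Let x be the kelvin reading; then the Fahrenheit reading is 1.8·x - 459.67.
(1.8·x - 459.67) - x = -334  ⇒  (0.8)·x = 125.67  ⇒  x = 157.0875 K.
In Celsius: 157.0875 - 273.15 = -116.0625°C.
In Rankine: -116.0625 × 1.8 + 491.67 = 282.76°R.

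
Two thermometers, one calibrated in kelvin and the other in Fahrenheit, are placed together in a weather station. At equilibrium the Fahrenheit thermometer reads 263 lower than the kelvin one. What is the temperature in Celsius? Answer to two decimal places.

-27.31°C

Let x be the kelvin reading; then the Fahrenheit reading is 1.8·x - 459.67.
(1.8·x - 459.67) - x = -263  ⇒  (0.8)·x = 196.67  ⇒  x = 245.8375 K.
In Celsius: 245.8375 - 273.15 = -27.31°C.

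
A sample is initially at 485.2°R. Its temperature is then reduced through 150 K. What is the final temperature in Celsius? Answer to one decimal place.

-153.6°C

Initial temperature in Celsius: (485.2 - 491.67) × 5/9 = -3.5944°C.
The 150 K change is an interval; Kelvin and Celsius degrees are the same size, so ΔC = -150°C.
Final Celsius temperature: -3.5944 - 150.0000 = -153.5944°C.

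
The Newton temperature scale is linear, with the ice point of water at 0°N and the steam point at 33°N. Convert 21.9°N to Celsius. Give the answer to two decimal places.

66.36°C

Linear interpolation between the fixed points: C = (21.9 - 0) × 100 / (33 - 0) = 66.3636°C.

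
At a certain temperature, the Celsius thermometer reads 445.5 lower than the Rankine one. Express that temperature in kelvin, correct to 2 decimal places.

215.44 K

Let x be the Rankine reading; then the Celsius reading is 5/9·x - 273.15.
(5/9·x - 273.15) - x = -445.5  ⇒  (-4/9)·x = -172.35  ⇒  x = 387.7875°R.
In Celsius: (387.7875 - 491.67) × 5/9 = -57.7125°C.
In kelvin: -57.7125 + 273.15 = 215.44 K.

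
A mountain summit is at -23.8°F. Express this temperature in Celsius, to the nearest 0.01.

-31.00°C

In Celsius: (-23.8 - 32) × 5/9 = -31.0000°C.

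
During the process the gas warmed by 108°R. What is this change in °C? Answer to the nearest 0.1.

Only the scale ratio 5/9 matters for a change in temperature.
108 × 5/9 = 60.0.

60.0°C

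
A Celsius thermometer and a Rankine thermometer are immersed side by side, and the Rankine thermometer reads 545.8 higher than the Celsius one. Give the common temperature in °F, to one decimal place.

153.8°F

Let x be the Celsius reading; then the Rankine reading is 1.8·x + 491.67.
(1.8·x + 491.67) - x = 545.8  ⇒  (0.8)·x = 54.13  ⇒  x = 67.6625°C.
In Fahrenheit: 67.6625 × 1.8 + 32 = 153.8°F.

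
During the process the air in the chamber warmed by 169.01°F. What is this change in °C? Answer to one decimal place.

An interval of 1°F corresponds to 5/9°C.
169.01 × 5/9 = 93.9.

93.9°C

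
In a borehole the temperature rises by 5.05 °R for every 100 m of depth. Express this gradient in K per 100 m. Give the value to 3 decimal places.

2.806 K/100 m

Since only a temperature interval is involved, the additive offset between the scales drops out.
A change of 1°R is a change of 5/9 K, so 5.05 × 5/9 = 2.806.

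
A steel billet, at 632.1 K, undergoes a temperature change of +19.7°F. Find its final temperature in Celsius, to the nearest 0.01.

Initial temperature in Celsius: 632.1 - 273.15 = 358.9500°C.
The 19.7°F change is an interval, so only the factor 5/9 applies: +19.7 × 5/9 = +10.9444°C.
Final Celsius temperature: 358.9500 + 10.9444 = 369.8944°C.

369.89°C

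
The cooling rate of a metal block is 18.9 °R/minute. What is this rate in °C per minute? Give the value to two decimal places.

Since only a temperature interval is involved, the additive offset between the scales drops out.
A change of 1°R is a change of 5/9°C, so 18.9 × 5/9 = 10.50.

10.50 °C/minute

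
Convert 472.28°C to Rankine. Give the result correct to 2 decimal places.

In Rankine: 472.2800 × 1.8 + 491.67 = 1341.77°R.

1341.77°R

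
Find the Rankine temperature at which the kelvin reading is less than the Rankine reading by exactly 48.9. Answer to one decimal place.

110.0°R

Let R be the Rankine reading. The kelvin reading is K = 5/9·R.
Require K - R = -48.9: (-4/9)·R = -48.9.
R = (-48.9) / (-4/9) = 110.0.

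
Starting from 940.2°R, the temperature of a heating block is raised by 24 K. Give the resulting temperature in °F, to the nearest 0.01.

Initial temperature in Celsius: (940.2 - 491.67) × 5/9 = 249.1833°C.
The 24 K change is an interval; Kelvin and Celsius degrees are the same size, so ΔC = +24°C.
Final Celsius temperature: 249.1833 + 24.0000 = 273.1833°C.
In Fahrenheit: 273.1833 × 1.8 + 32 = 523.73°F.

523.73°F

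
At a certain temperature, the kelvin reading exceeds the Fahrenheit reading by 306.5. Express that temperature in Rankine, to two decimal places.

344.63°R

Let x be the kelvin reading; then the Fahrenheit reading is 1.8·x - 459.67.
(1.8·x - 459.67) - x = -306.5  ⇒  (0.8)·x = 153.17  ⇒  x = 191.4625 K.
In Celsius: 191.4625 - 273.15 = -81.6875°C.
In Rankine: -81.6875 × 1.8 + 491.67 = 344.63°R.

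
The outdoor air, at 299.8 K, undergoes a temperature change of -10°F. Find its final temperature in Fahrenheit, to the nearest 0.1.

70.0°F

Initial temperature in Celsius: 299.8 - 273.15 = 26.6500°C.
The 10°F change is an interval, so only the factor 5/9 applies: -10 × 5/9 = -5.5556°C.
Final Celsius temperature: 26.6500 - 5.5556 = 21.0944°C.
In Fahrenheit: 21.0944 × 1.8 + 32 = 70.0°F.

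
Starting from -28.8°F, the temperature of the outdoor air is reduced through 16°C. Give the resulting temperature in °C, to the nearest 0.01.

Initial temperature in Celsius: (-28.8 - 32) × 5/9 = -33.7778°C.
Final Celsius temperature: -33.7778 - 16.0000 = -49.7778°C.

-49.78°C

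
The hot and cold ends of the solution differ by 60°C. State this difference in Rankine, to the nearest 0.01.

For a temperature interval the offset drops out; only the factor 1.8 applies.
60 × 1.8 = 108.00.

108.00°R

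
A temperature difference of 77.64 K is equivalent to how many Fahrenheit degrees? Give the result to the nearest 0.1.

139.8°F

An interval of 1 K corresponds to 1.8°F.
77.64 × 1.8 = 139.8.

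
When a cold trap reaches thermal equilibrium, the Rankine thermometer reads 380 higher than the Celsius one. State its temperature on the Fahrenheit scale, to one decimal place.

Let x be the Celsius reading; then the Rankine reading is 1.8·x + 491.67.
(1.8·x + 491.67) - x = 380  ⇒  (0.8)·x = -111.67  ⇒  x = -139.5875°C.
In Fahrenheit: -139.5875 × 1.8 + 32 = -219.3°F.

-219.3°F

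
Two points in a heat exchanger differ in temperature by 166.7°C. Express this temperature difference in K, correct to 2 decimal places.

166.70 K

Celsius and kelvin degrees are the same size, so the interval is unchanged: 166.70.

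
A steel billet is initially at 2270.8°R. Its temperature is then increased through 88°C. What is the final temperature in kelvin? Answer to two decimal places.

Initial temperature in Celsius: (2270.8 - 491.67) × 5/9 = 988.4056°C.
Final Celsius temperature: 988.4056 + 88.0000 = 1076.4056°C.
In kelvin: 1076.4056 + 273.15 = 1349.56 K.

1349.56 K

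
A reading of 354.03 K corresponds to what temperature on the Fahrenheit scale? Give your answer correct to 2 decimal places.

In Celsius: 354.03 - 273.15 = 80.8800°C.
In Fahrenheit: 80.8800 × 1.8 + 32 = 177.58°F.

177.58°F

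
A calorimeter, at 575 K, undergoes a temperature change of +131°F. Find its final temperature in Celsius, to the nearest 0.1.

Initial temperature in Celsius: 575 - 273.15 = 301.8500°C.
The 131°F change is an interval, so only the factor 5/9 applies: +131 × 5/9 = +72.7778°C.
Final Celsius temperature: 301.8500 + 72.7778 = 374.6278°C.

374.6°C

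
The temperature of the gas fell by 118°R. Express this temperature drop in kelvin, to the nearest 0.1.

An interval of 1°R corresponds to 5/9 K.
118 × 5/9 = 65.6.

65.6 K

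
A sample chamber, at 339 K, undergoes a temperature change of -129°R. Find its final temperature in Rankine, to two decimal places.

481.20°R

Initial temperature in Celsius: 339 - 273.15 = 65.8500°C.
The 129°R change is an interval, so only the factor 5/9 applies: -129 × 5/9 = -71.6667°C.
Final Celsius temperature: 65.8500 - 71.6667 = -5.8167°C.
In Rankine: -5.8167 × 1.8 + 491.67 = 481.20°R.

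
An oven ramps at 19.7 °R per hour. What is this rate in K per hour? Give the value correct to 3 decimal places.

The quantity depends on a temperature interval, so only the ratio of degree sizes applies; the offset between the scales is irrelevant.
A change of 1°R is a change of 5/9 K, so 19.7 × 5/9 = 10.944.

10.944 K/hour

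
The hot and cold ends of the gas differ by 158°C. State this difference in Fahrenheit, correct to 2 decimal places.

Only the scale ratio 1.8 matters for a change in temperature.
158 × 1.8 = 284.40.

284.40°F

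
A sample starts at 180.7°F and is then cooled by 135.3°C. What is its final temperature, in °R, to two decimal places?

396.83°R

Initial temperature in Celsius: (180.7 - 32) × 5/9 = 82.6111°C.
Final Celsius temperature: 82.6111 - 135.3000 = -52.6889°C.
In Rankine: -52.6889 × 1.8 + 491.67 = 396.83°R.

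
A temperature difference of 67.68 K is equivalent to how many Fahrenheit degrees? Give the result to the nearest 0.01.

121.82°F

An interval of 1 K corresponds to 1.8°F.
67.68 × 1.8 = 121.82.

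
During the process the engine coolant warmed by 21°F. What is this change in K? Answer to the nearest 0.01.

For a temperature interval the offset drops out; only the factor 5/9 applies.
21 × 5/9 = 11.67.

11.67 K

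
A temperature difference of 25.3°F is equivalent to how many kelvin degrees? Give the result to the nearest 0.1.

14.1 K

For a temperature interval the offset drops out; only the factor 5/9 applies.
25.3 × 5/9 = 14.1.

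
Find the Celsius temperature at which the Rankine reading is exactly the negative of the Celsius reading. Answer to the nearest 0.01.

-175.60°C

Let C be the Celsius reading. The Rankine reading is R = 1.8·C + 491.67.
Require R = -1·C: 1.8·C + 491.67 = -1·C.
(2.8)·C = -491.67  ⇒  C = -175.60.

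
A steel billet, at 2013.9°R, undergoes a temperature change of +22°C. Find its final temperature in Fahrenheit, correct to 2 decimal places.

1593.83°F

Initial temperature in Celsius: (2013.9 - 491.67) × 5/9 = 845.6833°C.
Final Celsius temperature: 845.6833 + 22.0000 = 867.6833°C.
In Fahrenheit: 867.6833 × 1.8 + 32 = 1593.83°F.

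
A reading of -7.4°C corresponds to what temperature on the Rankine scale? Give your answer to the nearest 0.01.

In Rankine: -7.4000 × 1.8 + 491.67 = 478.35°R.

478.35°R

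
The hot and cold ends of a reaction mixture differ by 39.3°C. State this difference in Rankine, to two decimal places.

70.74°R

An interval of 1°C corresponds to 1.8°R.
39.3 × 1.8 = 70.74.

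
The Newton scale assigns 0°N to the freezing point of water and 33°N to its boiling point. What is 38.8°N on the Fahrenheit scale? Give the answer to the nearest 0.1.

243.6°F

Linear interpolation between the fixed points: C = (38.8 - 0) × 100 / (33 - 0) = 117.5758°C.
Then 117.5758 × 1.8 + 32 = 243.6°F.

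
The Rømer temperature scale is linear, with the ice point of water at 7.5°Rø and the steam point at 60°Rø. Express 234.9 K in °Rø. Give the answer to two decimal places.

-12.58°Rø

First in Celsius: 234.9 - 273.15 = -38.2500°C.
Linearly onto the Rømer scale: 7.5 + (-38.2500 / 100) × (60 - 7.5) = -12.58°Rø.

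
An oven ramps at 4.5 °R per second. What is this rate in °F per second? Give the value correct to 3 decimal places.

4.500 °F/second

The quantity depends on a temperature interval, so only the ratio of degree sizes applies; the offset between the scales is irrelevant.
A change of 1°R is a change of 1°F, so 4.5 × 1 = 4.500.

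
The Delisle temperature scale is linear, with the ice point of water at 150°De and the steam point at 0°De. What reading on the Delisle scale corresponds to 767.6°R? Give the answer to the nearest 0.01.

-79.94°De

First in Celsius: (767.6 - 491.67) × 5/9 = 153.2944°C.
Linearly onto the Delisle scale: 150 + (153.2944 / 100) × (0 - 150) = -79.94°De.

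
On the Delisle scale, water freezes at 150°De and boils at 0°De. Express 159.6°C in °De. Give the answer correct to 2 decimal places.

-89.40°De

Linearly onto the Delisle scale: 150 + (159.6000 / 100) × (0 - 150) = -89.40°De.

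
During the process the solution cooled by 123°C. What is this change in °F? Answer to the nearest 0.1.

221.4°F

Only the scale ratio 1.8 matters for a change in temperature.
123 × 1.8 = 221.4.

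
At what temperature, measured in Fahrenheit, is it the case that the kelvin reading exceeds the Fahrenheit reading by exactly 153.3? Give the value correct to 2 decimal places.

Let F be the Fahrenheit reading. The kelvin reading is K = 5/9·F + 255.372.
Require K - F = 153.3: (-4/9)·F + 255.372 = 153.3.
F = (153.3 - 255.372) / (-4/9) = 229.66.

229.66°F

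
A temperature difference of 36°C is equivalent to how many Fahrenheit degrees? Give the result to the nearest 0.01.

An interval of 1°C corresponds to 1.8°F.
36 × 1.8 = 64.80.

64.80°F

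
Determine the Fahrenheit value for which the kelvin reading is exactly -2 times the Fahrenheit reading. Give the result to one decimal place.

-99.9°F

Let F be the Fahrenheit reading. The kelvin reading is K = 5/9·F + 255.372.
Require K = -2·F: 5/9·F + 255.372 = -2·F.
(23/9)·F = -255.372  ⇒  F = -99.9.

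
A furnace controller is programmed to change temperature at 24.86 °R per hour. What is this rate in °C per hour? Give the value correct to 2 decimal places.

13.81 °C/hour

The quantity depends on a temperature interval, so only the ratio of degree sizes applies; the offset between the scales is irrelevant.
A change of 1°R is a change of 5/9°C, so 24.86 × 5/9 = 13.81.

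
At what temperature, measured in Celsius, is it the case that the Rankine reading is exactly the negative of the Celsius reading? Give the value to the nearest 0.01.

Let C be the Celsius reading. The Rankine reading is R = 1.8·C + 491.67.
Require R = -1·C: 1.8·C + 491.67 = -1·C.
(2.8)·C = -491.67  ⇒  C = -175.60.

-175.60°C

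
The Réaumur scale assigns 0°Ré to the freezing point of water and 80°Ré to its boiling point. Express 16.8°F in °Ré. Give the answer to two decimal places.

First in Celsius: (16.8 - 32) × 5/9 = -8.4444°C.
Linearly onto the Réaumur scale: 0 + (-8.4444 / 100) × (80 - 0) = -6.76°Ré.

-6.76°Ré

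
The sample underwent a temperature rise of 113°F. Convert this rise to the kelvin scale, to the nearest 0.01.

An interval of 1°F corresponds to 5/9 K.
113 × 5/9 = 62.78.

62.78 K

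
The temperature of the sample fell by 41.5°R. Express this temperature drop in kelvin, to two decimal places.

23.06 K

Only the scale ratio 5/9 matters for a change in temperature.
41.5 × 5/9 = 23.06.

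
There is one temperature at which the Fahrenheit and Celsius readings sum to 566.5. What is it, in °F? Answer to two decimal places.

Let F be the Fahrenheit reading. The Celsius reading is C = 5/9·F - 17.7778.
Require F + C = 566.5: (14/9)·F - 17.7778 = 566.5.
F = (566.5 + 17.7778) / (14/9) = 375.61.

375.61°F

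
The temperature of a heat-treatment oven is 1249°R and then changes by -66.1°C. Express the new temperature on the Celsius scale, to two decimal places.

354.64°C

Initial temperature in Celsius: (1249 - 491.67) × 5/9 = 420.7389°C.
Final Celsius temperature: 420.7389 - 66.1000 = 354.6389°C.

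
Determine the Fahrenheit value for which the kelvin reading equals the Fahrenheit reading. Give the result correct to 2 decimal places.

Let F be the Fahrenheit reading. The kelvin reading is K = 5/9·F + 255.372.
Set K = F: 5/9·F + 255.372 = F.
(-4/9)·F = -255.372  ⇒  F = 574.59.

574.59°F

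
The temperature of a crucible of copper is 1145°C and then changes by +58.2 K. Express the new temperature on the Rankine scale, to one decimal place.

2657.4°R

The 58.2 K change is an interval; Kelvin and Celsius degrees are the same size, so ΔC = +58.2°C.
Final Celsius temperature: 1145.0000 + 58.2000 = 1203.2000°C.
In Rankine: 1203.2000 × 1.8 + 491.67 = 2657.4°R.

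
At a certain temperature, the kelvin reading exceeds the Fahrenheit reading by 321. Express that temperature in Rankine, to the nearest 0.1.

Let x be the kelvin reading; then the Fahrenheit reading is 1.8·x - 459.67.
(1.8·x - 459.67) - x = -321  ⇒  (0.8)·x = 138.67  ⇒  x = 173.3375 K.
In Celsius: 173.3375 - 273.15 = -99.8125°C.
In Rankine: -99.8125 × 1.8 + 491.67 = 312.0°R.

312.0°R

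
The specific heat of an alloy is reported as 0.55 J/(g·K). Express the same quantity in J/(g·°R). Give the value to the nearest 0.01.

0.31 J/(g·°R)

Since only a temperature interval is involved, the additive offset between the scales drops out.
A change of 1°R is a change of 5/9 K, so per °R the value is 0.55 × 5/9 = 0.31.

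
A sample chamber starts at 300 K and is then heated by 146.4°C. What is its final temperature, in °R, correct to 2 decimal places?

803.52°R

Initial temperature in Celsius: 300 - 273.15 = 26.8500°C.
Final Celsius temperature: 26.8500 + 146.4000 = 173.2500°C.
In Rankine: 173.2500 × 1.8 + 491.67 = 803.52°R.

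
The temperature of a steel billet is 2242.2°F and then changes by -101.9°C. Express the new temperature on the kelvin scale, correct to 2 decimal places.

1399.14 K

Initial temperature in Celsius: (2242.2 - 32) × 5/9 = 1227.8889°C.
Final Celsius temperature: 1227.8889 - 101.9000 = 1125.9889°C.
In kelvin: 1125.9889 + 273.15 = 1399.14 K.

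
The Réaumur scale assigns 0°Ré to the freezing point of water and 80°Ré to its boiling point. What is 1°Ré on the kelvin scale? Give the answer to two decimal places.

274.40 K

Linear interpolation between the fixed points: C = (1 - 0) × 100 / (80 - 0) = 1.2500°C.
Then 1.2500 + 273.15 = 274.40 K.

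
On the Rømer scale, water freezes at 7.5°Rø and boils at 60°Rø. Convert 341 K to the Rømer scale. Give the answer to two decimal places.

First in Celsius: 341 - 273.15 = 67.8500°C.
Linearly onto the Rømer scale: 7.5 + (67.8500 / 100) × (60 - 7.5) = 43.12°Rø.

43.12°Rø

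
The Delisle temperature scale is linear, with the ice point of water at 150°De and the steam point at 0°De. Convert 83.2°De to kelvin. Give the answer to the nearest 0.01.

Linear interpolation between the fixed points: C = (83.2 - 150) × 100 / (0 - 150) = 44.5333°C.
Then 44.5333 + 273.15 = 317.68 K.

317.68 K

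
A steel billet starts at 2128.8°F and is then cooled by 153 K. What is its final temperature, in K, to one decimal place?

1285.0 K

Initial temperature in Celsius: (2128.8 - 32) × 5/9 = 1164.8889°C.
The 153 K change is an interval; Kelvin and Celsius degrees are the same size, so ΔC = -153°C.
Final Celsius temperature: 1164.8889 - 153.0000 = 1011.8889°C.
In kelvin: 1011.8889 + 273.15 = 1285.0 K.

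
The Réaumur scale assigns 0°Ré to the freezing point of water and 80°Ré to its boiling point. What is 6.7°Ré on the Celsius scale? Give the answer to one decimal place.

8.4°C

Linear interpolation between the fixed points: C = (6.7 - 0) × 100 / (80 - 0) = 8.3750°C.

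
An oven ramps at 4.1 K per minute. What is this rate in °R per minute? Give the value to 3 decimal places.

7.380 °R/minute

The quantity depends on a temperature interval, so only the ratio of degree sizes applies; the offset between the scales is irrelevant.
A change of 1 K is a change of 1.8°R, so 4.1 × 1.8 = 7.380.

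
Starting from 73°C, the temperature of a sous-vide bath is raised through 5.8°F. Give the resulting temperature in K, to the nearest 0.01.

The 5.8°F change is an interval, so only the factor 5/9 applies: +5.8 × 5/9 = +3.2222°C.
Final Celsius temperature: 73.0000 + 3.2222 = 76.2222°C.
In kelvin: 76.2222 + 273.15 = 349.37 K.

349.37 K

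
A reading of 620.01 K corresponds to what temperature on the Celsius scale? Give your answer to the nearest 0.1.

346.9°C

In Celsius: 620.01 - 273.15 = 346.8600°C.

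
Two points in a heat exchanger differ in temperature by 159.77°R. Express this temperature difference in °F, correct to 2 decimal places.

Rankine and Fahrenheit degrees are the same size, so the interval is unchanged: 159.77.

159.77°F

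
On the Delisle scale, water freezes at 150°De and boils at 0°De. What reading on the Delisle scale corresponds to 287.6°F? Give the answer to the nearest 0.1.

First in Celsius: (287.6 - 32) × 5/9 = 142.0000°C.
Linearly onto the Delisle scale: 150 + (142.0000 / 100) × (0 - 150) = -63.0°De.

-63.0°De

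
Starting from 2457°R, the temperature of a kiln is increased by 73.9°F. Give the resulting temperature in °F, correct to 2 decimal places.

2071.23°F

Initial temperature in Celsius: (2457 - 491.67) × 5/9 = 1091.8500°C.
The 73.9°F change is an interval, so only the factor 5/9 applies: +73.9 × 5/9 = +41.0556°C.
Final Celsius temperature: 1091.8500 + 41.0556 = 1132.9056°C.
In Fahrenheit: 1132.9056 × 1.8 + 32 = 2071.23°F.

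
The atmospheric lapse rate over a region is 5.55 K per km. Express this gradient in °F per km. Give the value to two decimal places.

9.99 °F/km

The quantity depends on a temperature interval, so only the ratio of degree sizes applies; the offset between the scales is irrelevant.
A change of 1 K is a change of 1.8°F, so 5.55 × 1.8 = 9.99.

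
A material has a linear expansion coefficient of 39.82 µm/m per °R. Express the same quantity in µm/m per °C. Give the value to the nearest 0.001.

71.676 µm/m per °C

Since only a temperature interval is involved, the additive offset between the scales drops out.
A change of 1°C is a change of 1.8°R, so per °C the value is 39.82 × 1.8 = 71.676.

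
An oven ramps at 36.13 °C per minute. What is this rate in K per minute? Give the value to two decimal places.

The quantity depends on a temperature interval, so only the ratio of degree sizes applies; the offset between the scales is irrelevant.
A change of 1°C is a change of 1 K, so 36.13 × 1 = 36.13.

36.13 K/minute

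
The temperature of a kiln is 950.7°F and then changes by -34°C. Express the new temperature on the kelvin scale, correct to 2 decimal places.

749.54 K

Initial temperature in Celsius: (950.7 - 32) × 5/9 = 510.3889°C.
Final Celsius temperature: 510.3889 - 34.0000 = 476.3889°C.
In kelvin: 476.3889 + 273.15 = 749.54 K.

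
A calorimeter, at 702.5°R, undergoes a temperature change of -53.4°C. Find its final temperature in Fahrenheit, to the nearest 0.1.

146.7°F

Initial temperature in Celsius: (702.5 - 491.67) × 5/9 = 117.1278°C.
Final Celsius temperature: 117.1278 - 53.4000 = 63.7278°C.
In Fahrenheit: 63.7278 × 1.8 + 32 = 146.7°F.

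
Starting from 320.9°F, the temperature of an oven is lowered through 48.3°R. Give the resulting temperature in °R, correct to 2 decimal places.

732.27°R

Initial temperature in Celsius: (320.9 - 32) × 5/9 = 160.5000°C.
The 48.3°R change is an interval, so only the factor 5/9 applies: -48.3 × 5/9 = -26.8333°C.
Final Celsius temperature: 160.5000 - 26.8333 = 133.6667°C.
In Rankine: 133.6667 × 1.8 + 491.67 = 732.27°R.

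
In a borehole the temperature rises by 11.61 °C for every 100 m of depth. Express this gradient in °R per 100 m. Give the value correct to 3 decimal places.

20.898 °R/100 m

The quantity depends on a temperature interval, so only the ratio of degree sizes applies; the offset between the scales is irrelevant.
A change of 1°C is a change of 1.8°R, so 11.61 × 1.8 = 20.898.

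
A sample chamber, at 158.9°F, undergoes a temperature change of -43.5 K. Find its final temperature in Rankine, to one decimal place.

Initial temperature in Celsius: (158.9 - 32) × 5/9 = 70.5000°C.
The 43.5 K change is an interval; Kelvin and Celsius degrees are the same size, so ΔC = -43.5°C.
Final Celsius temperature: 70.5000 - 43.5000 = 27.0000°C.
In Rankine: 27.0000 × 1.8 + 491.67 = 540.3°R.

540.3°R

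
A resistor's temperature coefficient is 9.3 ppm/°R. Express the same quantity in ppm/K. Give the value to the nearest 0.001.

The quantity depends on a temperature interval, so only the ratio of degree sizes applies; the offset between the scales is irrelevant.
A change of 1 K is a change of 1.8°R, so per K the value is 9.3 × 1.8 = 16.740.

16.740 ppm/K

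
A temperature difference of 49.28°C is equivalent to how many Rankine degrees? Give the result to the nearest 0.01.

Only the scale ratio 1.8 matters for a change in temperature.
49.28 × 1.8 = 88.70.

88.70°R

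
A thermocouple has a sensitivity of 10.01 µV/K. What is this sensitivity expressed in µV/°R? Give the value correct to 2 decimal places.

5.56 µV/°R

The quantity depends on a temperature interval, so only the ratio of degree sizes applies; the offset between the scales is irrelevant.
A change of 1°R is a change of 5/9 K, so per °R the value is 10.01 × 5/9 = 5.56.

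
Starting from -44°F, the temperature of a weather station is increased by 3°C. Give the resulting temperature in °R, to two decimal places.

421.07°R

Initial temperature in Celsius: (-44 - 32) × 5/9 = -42.2222°C.
Final Celsius temperature: -42.2222 + 3.0000 = -39.2222°C.
In Rankine: -39.2222 × 1.8 + 491.67 = 421.07°R.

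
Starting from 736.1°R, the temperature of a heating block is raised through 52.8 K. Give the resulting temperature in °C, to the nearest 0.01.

Initial temperature in Celsius: (736.1 - 491.67) × 5/9 = 135.7944°C.
The 52.8 K change is an interval; Kelvin and Celsius degrees are the same size, so ΔC = +52.8°C.
Final Celsius temperature: 135.7944 + 52.8000 = 188.5944°C.

188.59°C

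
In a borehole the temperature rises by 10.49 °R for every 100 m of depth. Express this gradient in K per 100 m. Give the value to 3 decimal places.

The quantity depends on a temperature interval, so only the ratio of degree sizes applies; the offset between the scales is irrelevant.
A change of 1°R is a change of 5/9 K, so 10.49 × 5/9 = 5.828.

5.828 K/100 m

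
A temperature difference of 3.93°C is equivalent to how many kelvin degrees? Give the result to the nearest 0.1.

Celsius and kelvin degrees are the same size, so the interval is unchanged: 3.9.

3.9 K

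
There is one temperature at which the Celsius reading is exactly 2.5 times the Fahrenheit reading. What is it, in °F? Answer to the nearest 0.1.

Let F be the Fahrenheit reading. The Celsius reading is C = 5/9·F - 17.7778.
Require C = 2.5·F: 5/9·F - 17.7778 = 2.5·F.
(-35/18)·F = 17.7778  ⇒  F = -9.1.

-9.1°F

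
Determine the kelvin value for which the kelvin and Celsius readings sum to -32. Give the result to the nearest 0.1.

Let K be the kelvin reading. The Celsius reading is C = 1·K - 273.15.
Require K + C = -32: (2)·K - 273.15 = -32.
K = (-32 + 273.15) / (2) = 120.6.

120.6 K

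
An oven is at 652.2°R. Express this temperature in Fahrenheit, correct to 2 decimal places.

192.53°F

In Celsius: (652.2 - 491.67) × 5/9 = 89.1833°C.
In Fahrenheit: 89.1833 × 1.8 + 32 = 192.53°F.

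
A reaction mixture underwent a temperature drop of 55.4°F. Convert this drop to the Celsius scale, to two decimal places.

Only the scale ratio 5/9 matters for a change in temperature.
55.4 × 5/9 = 30.78.

30.78°C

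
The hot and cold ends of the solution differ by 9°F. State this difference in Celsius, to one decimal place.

Only the scale ratio 5/9 matters for a change in temperature.
9 × 5/9 = 5.0.

5.0°C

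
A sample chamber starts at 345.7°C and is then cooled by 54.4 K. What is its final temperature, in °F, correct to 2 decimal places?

The 54.4 K change is an interval; Kelvin and Celsius degrees are the same size, so ΔC = -54.4°C.
Final Celsius temperature: 345.7000 - 54.4000 = 291.3000°C.
In Fahrenheit: 291.3000 × 1.8 + 32 = 556.34°F.

556.34°F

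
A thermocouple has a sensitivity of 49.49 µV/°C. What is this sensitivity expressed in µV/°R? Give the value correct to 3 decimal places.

Since only a temperature interval is involved, the additive offset between the scales drops out.
A change of 1°R is a change of 5/9°C, so per °R the value is 49.49 × 5/9 = 27.494.

27.494 µV/°R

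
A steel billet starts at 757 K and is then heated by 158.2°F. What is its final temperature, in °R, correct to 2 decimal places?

Initial temperature in Celsius: 757 - 273.15 = 483.8500°C.
The 158.2°F change is an interval, so only the factor 5/9 applies: +158.2 × 5/9 = +87.8889°C.
Final Celsius temperature: 483.8500 + 87.8889 = 571.7389°C.
In Rankine: 571.7389 × 1.8 + 491.67 = 1520.80°R.

1520.80°R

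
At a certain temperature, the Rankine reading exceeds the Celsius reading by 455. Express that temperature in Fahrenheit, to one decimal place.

Let x be the Celsius reading; then the Rankine reading is 1.8·x + 491.67.
(1.8·x + 491.67) - x = 455  ⇒  (0.8)·x = -36.67  ⇒  x = -45.8375°C.
In Fahrenheit: -45.8375 × 1.8 + 32 = -50.5°F.

-50.5°F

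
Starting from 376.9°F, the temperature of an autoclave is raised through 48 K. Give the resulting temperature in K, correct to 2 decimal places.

512.76 K

Initial temperature in Celsius: (376.9 - 32) × 5/9 = 191.6111°C.
The 48 K change is an interval; Kelvin and Celsius degrees are the same size, so ΔC = +48°C.
Final Celsius temperature: 191.6111 + 48.0000 = 239.6111°C.
In kelvin: 239.6111 + 273.15 = 512.76 K.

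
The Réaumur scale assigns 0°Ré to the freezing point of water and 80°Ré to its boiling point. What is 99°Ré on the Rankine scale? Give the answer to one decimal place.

714.4°R

Linear interpolation between the fixed points: C = (99 - 0) × 100 / (80 - 0) = 123.7500°C.
Then 123.7500 × 1.8 + 491.67 = 714.4°R.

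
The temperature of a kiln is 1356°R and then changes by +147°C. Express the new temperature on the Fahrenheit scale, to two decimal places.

1160.93°F

Initial temperature in Celsius: (1356 - 491.67) × 5/9 = 480.1833°C.
Final Celsius temperature: 480.1833 + 147.0000 = 627.1833°C.
In Fahrenheit: 627.1833 × 1.8 + 32 = 1160.93°F.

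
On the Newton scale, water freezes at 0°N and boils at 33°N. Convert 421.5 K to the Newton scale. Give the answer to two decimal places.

First in Celsius: 421.5 - 273.15 = 148.3500°C.
Linearly onto the Newton scale: 0 + (148.3500 / 100) × (33 - 0) = 48.96°N.

48.96°N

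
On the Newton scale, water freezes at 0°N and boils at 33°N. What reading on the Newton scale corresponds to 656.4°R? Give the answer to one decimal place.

First in Celsius: (656.4 - 491.67) × 5/9 = 91.5167°C.
Linearly onto the Newton scale: 0 + (91.5167 / 100) × (33 - 0) = 30.2°N.

30.2°N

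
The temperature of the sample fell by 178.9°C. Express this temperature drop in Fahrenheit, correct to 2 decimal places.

322.02°F

An interval of 1°C corresponds to 1.8°F.
178.9 × 1.8 = 322.02.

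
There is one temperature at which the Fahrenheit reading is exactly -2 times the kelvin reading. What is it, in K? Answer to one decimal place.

Let K be the kelvin reading. The Fahrenheit reading is F = 1.8·K - 459.67.
Require F = -2·K: 1.8·K - 459.67 = -2·K.
(3.8)·K = 459.67  ⇒  K = 121.0.

121.0 K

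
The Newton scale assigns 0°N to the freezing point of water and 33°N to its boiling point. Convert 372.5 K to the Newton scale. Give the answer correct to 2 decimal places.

First in Celsius: 372.5 - 273.15 = 99.3500°C.
Linearly onto the Newton scale: 0 + (99.3500 / 100) × (33 - 0) = 32.79°N.

32.79°N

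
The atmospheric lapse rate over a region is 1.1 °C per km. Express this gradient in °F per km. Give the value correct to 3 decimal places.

1.980 °F/km

The quantity depends on a temperature interval, so only the ratio of degree sizes applies; the offset between the scales is irrelevant.
A change of 1°C is a change of 1.8°F, so 1.1 × 1.8 = 1.980.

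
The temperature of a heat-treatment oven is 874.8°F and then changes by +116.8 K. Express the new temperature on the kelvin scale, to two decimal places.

Initial temperature in Celsius: (874.8 - 32) × 5/9 = 468.2222°C.
The 116.8 K change is an interval; Kelvin and Celsius degrees are the same size, so ΔC = +116.8°C.
Final Celsius temperature: 468.2222 + 116.8000 = 585.0222°C.
In kelvin: 585.0222 + 273.15 = 858.17 K.

858.17 K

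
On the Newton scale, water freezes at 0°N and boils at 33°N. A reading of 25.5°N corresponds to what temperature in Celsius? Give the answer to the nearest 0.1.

77.3°C

Linear interpolation between the fixed points: C = (25.5 - 0) × 100 / (33 - 0) = 77.2727°C.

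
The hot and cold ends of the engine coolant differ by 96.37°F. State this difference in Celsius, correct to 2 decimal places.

53.54°C

An interval of 1°F corresponds to 5/9°C.
96.37 × 5/9 = 53.54.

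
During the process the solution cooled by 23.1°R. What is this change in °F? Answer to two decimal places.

Rankine and Fahrenheit degrees are the same size, so the interval is unchanged: 23.10.

23.10°F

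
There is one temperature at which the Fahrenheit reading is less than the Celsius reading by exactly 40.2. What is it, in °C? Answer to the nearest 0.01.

-90.25°C

Let C be the Celsius reading. The Fahrenheit reading is F = 1.8·C + 32.
Require F - C = -40.2: (0.8)·C + 32 = -40.2.
C = (-40.2 - 32) / (0.8) = -90.25.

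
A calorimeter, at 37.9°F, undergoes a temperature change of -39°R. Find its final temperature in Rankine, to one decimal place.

458.6°R

Initial temperature in Celsius: (37.9 - 32) × 5/9 = 3.2778°C.
The 39°R change is an interval, so only the factor 5/9 applies: -39 × 5/9 = -21.6667°C.
Final Celsius temperature: 3.2778 - 21.6667 = -18.3889°C.
In Rankine: -18.3889 × 1.8 + 491.67 = 458.6°R.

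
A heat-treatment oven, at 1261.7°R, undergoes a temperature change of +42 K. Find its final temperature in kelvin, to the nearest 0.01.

742.94 K

Initial temperature in Celsius: (1261.7 - 491.67) × 5/9 = 427.7944°C.
The 42 K change is an interval; Kelvin and Celsius degrees are the same size, so ΔC = +42°C.
Final Celsius temperature: 427.7944 + 42.0000 = 469.7944°C.
In kelvin: 469.7944 + 273.15 = 742.94 K.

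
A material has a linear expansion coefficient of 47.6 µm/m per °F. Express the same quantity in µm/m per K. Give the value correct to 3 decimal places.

Since only a temperature interval is involved, the additive offset between the scales drops out.
A change of 1 K is a change of 1.8°F, so per K the value is 47.6 × 1.8 = 85.680.

85.680 µm/m per K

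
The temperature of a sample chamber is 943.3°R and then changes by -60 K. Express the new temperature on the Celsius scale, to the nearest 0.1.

190.9°C

Initial temperature in Celsius: (943.3 - 491.67) × 5/9 = 250.9056°C.
The 60 K change is an interval; Kelvin and Celsius degrees are the same size, so ΔC = -60°C.
Final Celsius temperature: 250.9056 - 60.0000 = 190.9056°C.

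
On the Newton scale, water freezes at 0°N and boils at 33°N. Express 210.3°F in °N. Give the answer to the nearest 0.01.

32.69°N

First in Celsius: (210.3 - 32) × 5/9 = 99.0556°C.
Linearly onto the Newton scale: 0 + (99.0556 / 100) × (33 - 0) = 32.69°N.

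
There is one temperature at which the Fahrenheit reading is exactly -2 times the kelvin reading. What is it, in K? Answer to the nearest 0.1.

121.0 K

Let K be the kelvin reading. The Fahrenheit reading is F = 1.8·K - 459.67.
Require F = -2·K: 1.8·K - 459.67 = -2·K.
(3.8)·K = 459.67  ⇒  K = 121.0.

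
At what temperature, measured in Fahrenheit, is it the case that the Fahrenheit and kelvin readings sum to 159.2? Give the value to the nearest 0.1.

-61.8°F

Let F be the Fahrenheit reading. The kelvin reading is K = 5/9·F + 255.372.
Require F + K = 159.2: (14/9)·F + 255.372 = 159.2.
F = (159.2 - 255.372) / (14/9) = -61.8.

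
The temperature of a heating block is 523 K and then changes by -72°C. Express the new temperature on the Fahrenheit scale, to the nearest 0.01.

352.13°F

Initial temperature in Celsius: 523 - 273.15 = 249.8500°C.
Final Celsius temperature: 249.8500 - 72.0000 = 177.8500°C.
In Fahrenheit: 177.8500 × 1.8 + 32 = 352.13°F.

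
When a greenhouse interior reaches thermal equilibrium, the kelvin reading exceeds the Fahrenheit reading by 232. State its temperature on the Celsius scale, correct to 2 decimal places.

Let x be the Fahrenheit reading; then the kelvin reading is 5/9·x + 255.372.
(5/9·x + 255.372) - x = 232  ⇒  (-4/9)·x = -23.3722  ⇒  x = 52.5875°F.
In Celsius: (52.5875 - 32) × 5/9 = 11.44°C.

11.44°C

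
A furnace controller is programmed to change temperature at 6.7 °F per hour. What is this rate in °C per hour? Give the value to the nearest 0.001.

Since only a temperature interval is involved, the additive offset between the scales drops out.
A change of 1°F is a change of 5/9°C, so 6.7 × 5/9 = 3.722.

3.722 °C/hour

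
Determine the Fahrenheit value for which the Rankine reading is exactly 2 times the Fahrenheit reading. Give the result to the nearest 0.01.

459.67°F

Let F be the Fahrenheit reading. The Rankine reading is R = 1·F + 459.67.
Require R = 2·F: 1·F + 459.67 = 2·F.
(-1)·F = -459.67  ⇒  F = 459.67.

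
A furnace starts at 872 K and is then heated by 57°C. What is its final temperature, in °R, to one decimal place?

Initial temperature in Celsius: 872 - 273.15 = 598.8500°C.
Final Celsius temperature: 598.8500 + 57.0000 = 655.8500°C.
In Rankine: 655.8500 × 1.8 + 491.67 = 1672.2°R.

1672.2°R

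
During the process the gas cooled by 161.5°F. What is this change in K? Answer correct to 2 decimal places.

For a temperature interval the offset drops out; only the factor 5/9 applies.
161.5 × 5/9 = 89.72.

89.72 K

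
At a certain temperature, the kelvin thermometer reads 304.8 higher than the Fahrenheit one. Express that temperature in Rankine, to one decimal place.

348.5°R

Let x be the Fahrenheit reading; then the kelvin reading is 5/9·x + 255.372.
(5/9·x + 255.372) - x = 304.8  ⇒  (-4/9)·x = 49.4278  ⇒  x = -111.2125°F.
In Celsius: (-111.2125 - 32) × 5/9 = -79.5625°C.
In Rankine: -79.5625 × 1.8 + 491.67 = 348.5°R.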